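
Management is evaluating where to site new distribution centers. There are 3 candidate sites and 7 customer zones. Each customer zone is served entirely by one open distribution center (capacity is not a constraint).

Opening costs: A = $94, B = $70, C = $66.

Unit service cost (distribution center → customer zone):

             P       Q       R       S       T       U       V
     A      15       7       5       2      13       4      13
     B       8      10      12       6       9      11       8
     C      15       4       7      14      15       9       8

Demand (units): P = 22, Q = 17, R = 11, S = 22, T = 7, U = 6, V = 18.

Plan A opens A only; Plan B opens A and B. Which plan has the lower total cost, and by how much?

Plan A: {A}: P→A 15·22=330, Q→A 7·17=119, R→A 5·11=55, S→A 2·22=44, T→A 13·7=91, U→A 4·6=24, V→A 13·18=234. Service 897; fixed 94; total 991.
Plan B: {A, B}: P→B 8·22=176, Q→A 7·17=119, R→A 5·11=55, S→A 2·22=44, T→B 9·7=63, U→A 4·6=24, V→B 8·18=144. Service 625; fixed 164; total 789.
Difference: |991 − 789| = 202.

Plan B is cheaper by 202.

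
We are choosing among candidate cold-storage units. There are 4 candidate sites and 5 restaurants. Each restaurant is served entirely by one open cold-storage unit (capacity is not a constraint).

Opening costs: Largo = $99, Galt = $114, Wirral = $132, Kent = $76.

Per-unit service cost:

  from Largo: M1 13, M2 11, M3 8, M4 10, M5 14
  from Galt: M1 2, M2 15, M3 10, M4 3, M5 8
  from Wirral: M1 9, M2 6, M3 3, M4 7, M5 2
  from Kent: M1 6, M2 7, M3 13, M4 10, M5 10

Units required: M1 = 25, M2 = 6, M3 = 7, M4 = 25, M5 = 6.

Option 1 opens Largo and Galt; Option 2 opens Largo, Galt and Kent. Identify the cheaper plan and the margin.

Option 1: {Largo, Galt}: M1→Galt 2·25=50, M2→Largo 11·6=66, M3→Largo 8·7=56, M4→Galt 3·25=75, M5→Galt 8·6=48. Service 295; fixed 213; total 508.
Option 2: {Largo, Galt, Kent}: M1→Galt 2·25=50, M2→Kent 7·6=42, M3→Largo 8·7=56, M4→Galt 3·25=75, M5→Galt 8·6=48. Service 271; fixed 289; total 560.
Difference: |508 − 560| = 52.

Option 1 is cheaper by 52.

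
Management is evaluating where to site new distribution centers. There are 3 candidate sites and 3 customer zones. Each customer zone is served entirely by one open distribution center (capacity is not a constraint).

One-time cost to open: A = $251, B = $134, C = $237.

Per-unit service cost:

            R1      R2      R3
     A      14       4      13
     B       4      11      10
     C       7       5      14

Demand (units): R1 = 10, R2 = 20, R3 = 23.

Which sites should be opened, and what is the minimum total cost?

Open B only; minimum total cost 624.

For any fixed open set, each customer zone goes to its cheapest open site; total = fixed + service.
{B}: R1→B 4·10=40, R2→B 11·20=220, R3→B 10·23=230. Service 490; fixed 134; total 624.
{C}: R1→C 7·10=70, R2→C 5·20=100, R3→C 14·23=322. Service 492; fixed 237; total 729.
{A, B}: R1→B 4·10=40, R2→A 4·20=80, R3→B 10·23=230. Service 350; fixed 385; total 735.
{A, B, C}: service 350 + fixed 622 = 972
No other subset beats 624.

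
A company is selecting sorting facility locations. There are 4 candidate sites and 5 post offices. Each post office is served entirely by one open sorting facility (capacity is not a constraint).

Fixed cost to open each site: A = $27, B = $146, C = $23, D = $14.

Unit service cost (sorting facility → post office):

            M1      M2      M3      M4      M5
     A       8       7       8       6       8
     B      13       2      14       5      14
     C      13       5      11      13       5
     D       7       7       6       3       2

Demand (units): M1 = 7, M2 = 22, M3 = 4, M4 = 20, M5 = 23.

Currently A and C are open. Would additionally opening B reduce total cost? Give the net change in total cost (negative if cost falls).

No — net change +60 (cost rises by 60).

Current service cost with {A, C}: 433.
Adding B: each post office re-picks its cheapest; new service cost 347, saving 86.
Extra fixed cost: 146. Net change = 146 − 86 = 60.
(Totals: 483 → 543.)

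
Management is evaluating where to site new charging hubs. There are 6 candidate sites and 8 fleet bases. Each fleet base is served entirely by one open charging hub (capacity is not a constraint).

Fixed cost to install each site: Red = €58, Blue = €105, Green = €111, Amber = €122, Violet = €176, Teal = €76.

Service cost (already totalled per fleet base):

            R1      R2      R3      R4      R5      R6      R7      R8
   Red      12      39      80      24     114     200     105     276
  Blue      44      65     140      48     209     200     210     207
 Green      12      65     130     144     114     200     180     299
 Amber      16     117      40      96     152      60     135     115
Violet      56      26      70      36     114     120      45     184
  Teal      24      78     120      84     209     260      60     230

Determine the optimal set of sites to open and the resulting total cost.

For any fixed open set, each fleet base goes to its cheapest open site; total = fixed + service.
{Red, Amber}: R1→Red 12, R2→Red 39, R3→Amber 40, R4→Red 24, R5→Red 114, R6→Amber 60, R7→Red 105, R8→Amber 115. Service 509; fixed 180; total 689.
{Red, Amber, Teal}: service 464 + fixed 256 = 720
{Amber, Violet}: service 452 + fixed 298 = 750
{Red, Blue, Green, Amber, Violet, Teal}: service 436 + fixed 648 = 1084
No other subset beats 689.

Open Red and Amber; minimum total cost 689.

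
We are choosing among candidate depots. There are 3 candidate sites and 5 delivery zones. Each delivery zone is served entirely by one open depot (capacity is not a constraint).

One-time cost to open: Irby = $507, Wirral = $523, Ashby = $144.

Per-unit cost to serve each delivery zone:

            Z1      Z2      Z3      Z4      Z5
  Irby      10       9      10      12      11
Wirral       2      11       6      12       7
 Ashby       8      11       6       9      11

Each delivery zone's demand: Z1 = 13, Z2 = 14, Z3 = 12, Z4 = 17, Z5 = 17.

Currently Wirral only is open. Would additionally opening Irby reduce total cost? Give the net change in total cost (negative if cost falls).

No — net change +479 (cost rises by 479).

Current service cost with {Wirral}: 575.
Adding Irby: each delivery zone re-picks its cheapest; new service cost 547, saving 28.
Extra fixed cost: 507. Net change = 507 − 28 = 479.
(Totals: 1098 → 1577.)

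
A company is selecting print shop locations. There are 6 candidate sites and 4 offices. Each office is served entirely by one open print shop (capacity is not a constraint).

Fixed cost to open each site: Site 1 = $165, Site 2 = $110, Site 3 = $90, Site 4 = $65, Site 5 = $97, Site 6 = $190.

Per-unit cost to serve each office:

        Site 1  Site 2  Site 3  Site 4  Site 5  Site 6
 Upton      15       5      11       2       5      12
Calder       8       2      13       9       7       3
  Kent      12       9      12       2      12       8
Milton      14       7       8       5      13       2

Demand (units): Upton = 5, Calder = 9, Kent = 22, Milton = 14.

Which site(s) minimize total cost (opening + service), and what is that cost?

Open Site 4 only; minimum total cost 270.

For any fixed open set, each office goes to its cheapest open site; total = fixed + service.
{Site 4}: Upton→Site 4 2·5=10, Calder→Site 4 9·9=81, Kent→Site 4 2·22=44, Milton→Site 4 5·14=70. Service 205; fixed 65; total 270.
{Site 2, Site 4}: Upton→Site 4 2·5=10, Calder→Site 2 2·9=18, Kent→Site 4 2·22=44, Milton→Site 4 5·14=70. Service 142; fixed 175; total 317.
{Site 4, Site 5}: service 187 + fixed 162 = 349
{Site 1, Site 2, Site 3, Site 4, Site 5, Site 6}: Upton→Site 4 2·5=10, Calder→Site 2 2·9=18, Kent→Site 4 2·22=44, Milton→Site 6 2·14=28. Service 100; fixed 717; total 817.
No other subset beats 270.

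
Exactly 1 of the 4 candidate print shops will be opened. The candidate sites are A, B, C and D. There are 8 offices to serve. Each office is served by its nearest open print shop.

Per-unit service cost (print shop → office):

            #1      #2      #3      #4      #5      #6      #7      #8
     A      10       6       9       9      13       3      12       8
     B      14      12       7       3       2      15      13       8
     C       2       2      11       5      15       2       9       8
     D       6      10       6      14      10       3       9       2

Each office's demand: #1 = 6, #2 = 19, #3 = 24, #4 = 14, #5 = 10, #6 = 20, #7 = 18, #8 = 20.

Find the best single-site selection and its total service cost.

With exactly 1 open, each office uses its cheapest among the chosen.
{C}: #1→C 2·6=12, #2→C 2·19=38, #3→C 11·24=264, #4→C 5·14=70, #5→C 15·10=150, #6→C 2·20=40, #7→C 9·18=162, #8→C 8·20=160. Service cost 896.
{D}: service cost 928
{A}: service cost 1082
Among all 4 size-1 choices, {C} is lowest.

Choose C only; total service cost 896.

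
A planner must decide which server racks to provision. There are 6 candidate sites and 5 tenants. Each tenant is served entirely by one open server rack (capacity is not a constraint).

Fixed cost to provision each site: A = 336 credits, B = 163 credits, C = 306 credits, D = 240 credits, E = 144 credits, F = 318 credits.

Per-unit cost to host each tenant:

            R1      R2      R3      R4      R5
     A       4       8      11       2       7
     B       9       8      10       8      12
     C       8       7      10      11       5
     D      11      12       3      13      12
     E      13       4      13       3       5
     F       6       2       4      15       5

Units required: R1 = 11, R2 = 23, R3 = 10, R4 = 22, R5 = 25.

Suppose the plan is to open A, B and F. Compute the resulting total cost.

Each tenant is assigned to its cheapest site among the open ones.
{A, B, F}: R1→A 4·11=44, R2→F 2·23=46, R3→F 4·10=40, R4→A 2·22=44, R5→F 5·25=125. Service 299; fixed 817; total 1116.

Total cost: 1116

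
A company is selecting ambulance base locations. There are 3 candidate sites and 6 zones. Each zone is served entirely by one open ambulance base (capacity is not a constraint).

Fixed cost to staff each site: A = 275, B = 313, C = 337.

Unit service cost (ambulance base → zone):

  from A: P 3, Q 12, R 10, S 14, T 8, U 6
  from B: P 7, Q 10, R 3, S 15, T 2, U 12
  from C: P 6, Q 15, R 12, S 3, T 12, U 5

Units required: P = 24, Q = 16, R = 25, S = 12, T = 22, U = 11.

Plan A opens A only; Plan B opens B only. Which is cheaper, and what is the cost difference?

Plan B is cheaper by 127.

Plan A: {A}: P→A 3·24=72, Q→A 12·16=192, R→A 10·25=250, S→A 14·12=168, T→A 8·22=176, U→A 6·11=66. Service 924; fixed 275; total 1199.
Plan B: {B}: P→B 7·24=168, Q→B 10·16=160, R→B 3·25=75, S→B 15·12=180, T→B 2·22=44, U→B 12·11=132. Service 759; fixed 313; total 1072.
Difference: |1199 − 1072| = 127.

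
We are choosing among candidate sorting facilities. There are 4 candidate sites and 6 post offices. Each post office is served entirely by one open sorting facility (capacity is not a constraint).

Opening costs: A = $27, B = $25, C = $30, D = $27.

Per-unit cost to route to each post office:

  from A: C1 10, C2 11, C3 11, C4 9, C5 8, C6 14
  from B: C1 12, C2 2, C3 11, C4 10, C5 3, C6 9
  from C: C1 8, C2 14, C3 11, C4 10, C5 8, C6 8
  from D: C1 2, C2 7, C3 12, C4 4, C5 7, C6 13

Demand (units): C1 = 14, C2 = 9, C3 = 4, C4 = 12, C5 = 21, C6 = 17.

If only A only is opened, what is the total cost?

Each post office is assigned to its cheapest site among the open ones.
{A}: C1→A 10·14=140, C2→A 11·9=99, C3→A 11·4=44, C4→A 9·12=108, C5→A 8·21=168, C6→A 14·17=238. Service 797; fixed 27; total 824.

Total cost: 824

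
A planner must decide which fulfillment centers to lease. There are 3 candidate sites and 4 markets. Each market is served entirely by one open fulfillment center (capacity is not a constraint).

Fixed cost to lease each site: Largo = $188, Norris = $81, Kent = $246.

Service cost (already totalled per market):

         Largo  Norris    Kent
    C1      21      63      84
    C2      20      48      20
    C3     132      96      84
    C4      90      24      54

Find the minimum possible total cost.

For any fixed open set, each market goes to its cheapest open site; total = fixed + service.
{Norris}: C1→Norris 63, C2→Norris 48, C3→Norris 96, C4→Norris 24. Service 231; fixed 81; total 312.
{Largo, Norris}: service 161 + fixed 269 = 430
{Largo}: C1→Largo 21, C2→Largo 20, C3→Largo 132, C4→Largo 90. Service 263; fixed 188; total 451.
{Largo, Norris, Kent}: service 149 + fixed 515 = 664
No other subset beats 312.

Minimum total cost: 312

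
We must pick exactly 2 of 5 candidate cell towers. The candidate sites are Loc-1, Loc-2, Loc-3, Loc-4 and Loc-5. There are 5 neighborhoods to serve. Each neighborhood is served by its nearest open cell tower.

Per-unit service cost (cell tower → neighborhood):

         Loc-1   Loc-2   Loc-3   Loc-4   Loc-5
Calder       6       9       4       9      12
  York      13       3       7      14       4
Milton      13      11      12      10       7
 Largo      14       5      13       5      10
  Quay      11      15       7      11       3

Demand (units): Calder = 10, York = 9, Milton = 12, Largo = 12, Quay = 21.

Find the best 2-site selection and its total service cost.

Choose Loc-2 and Loc-5; total service cost 324.

With exactly 2 open, each neighborhood uses its cheapest among the chosen.
{Loc-2, Loc-5}: Calder→Loc-2 9·10=90, York→Loc-2 3·9=27, Milton→Loc-5 7·12=84, Largo→Loc-2 5·12=60, Quay→Loc-5 3·21=63. Service cost 324.
{Loc-4, Loc-5}: service cost 333
{Loc-3, Loc-5}: service cost 343
Among all 10 size-2 choices, {Loc-2, Loc-5} is lowest.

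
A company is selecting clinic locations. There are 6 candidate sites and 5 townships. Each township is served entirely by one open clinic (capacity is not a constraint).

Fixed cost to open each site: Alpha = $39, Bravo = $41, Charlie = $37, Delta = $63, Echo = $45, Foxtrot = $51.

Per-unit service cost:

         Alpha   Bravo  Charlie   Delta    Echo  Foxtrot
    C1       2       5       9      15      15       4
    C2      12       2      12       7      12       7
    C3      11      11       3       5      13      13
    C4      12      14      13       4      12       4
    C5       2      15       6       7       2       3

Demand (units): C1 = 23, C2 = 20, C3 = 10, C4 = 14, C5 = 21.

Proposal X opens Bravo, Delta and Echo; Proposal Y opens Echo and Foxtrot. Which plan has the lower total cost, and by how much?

Proposal X is cheaper by 104.

Proposal X: {Bravo, Delta, Echo}: C1→Bravo 5·23=115, C2→Bravo 2·20=40, C3→Delta 5·10=50, C4→Delta 4·14=56, C5→Echo 2·21=42. Service 303; fixed 149; total 452.
Proposal Y: {Echo, Foxtrot}: C1→Foxtrot 4·23=92, C2→Foxtrot 7·20=140, C3→Echo 13·10=130, C4→Foxtrot 4·14=56, C5→Echo 2·21=42. Service 460; fixed 96; total 556.
Difference: |452 − 556| = 104.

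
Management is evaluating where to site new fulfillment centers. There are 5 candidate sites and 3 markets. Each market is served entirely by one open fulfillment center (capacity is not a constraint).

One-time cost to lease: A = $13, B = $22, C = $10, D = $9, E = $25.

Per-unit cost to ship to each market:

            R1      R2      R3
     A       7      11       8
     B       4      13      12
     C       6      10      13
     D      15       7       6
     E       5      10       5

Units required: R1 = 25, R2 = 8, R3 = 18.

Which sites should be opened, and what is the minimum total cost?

Open B and D; minimum total cost 295.

For any fixed open set, each market goes to its cheapest open site; total = fixed + service.
{B, D}: R1→B 4·25=100, R2→D 7·8=56, R3→D 6·18=108. Service 264; fixed 31; total 295.
{B, D, E}: R1→B 4·25=100, R2→D 7·8=56, R3→E 5·18=90. Service 246; fixed 56; total 302.
{B, C, D}: service 264 + fixed 41 = 305
{A, B, C, D, E}: R1→B 4·25=100, R2→D 7·8=56, R3→E 5·18=90. Service 246; fixed 79; total 325.
No other subset beats 295.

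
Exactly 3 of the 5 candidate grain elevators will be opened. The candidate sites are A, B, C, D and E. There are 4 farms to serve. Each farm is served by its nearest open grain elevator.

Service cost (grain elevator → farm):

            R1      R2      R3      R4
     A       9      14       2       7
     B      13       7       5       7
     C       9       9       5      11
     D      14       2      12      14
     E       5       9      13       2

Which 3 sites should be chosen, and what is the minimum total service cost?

Choose A, D and E; total service cost 11.

With exactly 3 open, each farm uses its cheapest among the chosen.
{A, D, E}: R1→E 5, R2→D 2, R3→A 2, R4→E 2. Service cost 11.
{B, D, E}: service cost 14
{C, D, E}: service cost 14
Among all 10 size-3 choices, {A, D, E} is lowest.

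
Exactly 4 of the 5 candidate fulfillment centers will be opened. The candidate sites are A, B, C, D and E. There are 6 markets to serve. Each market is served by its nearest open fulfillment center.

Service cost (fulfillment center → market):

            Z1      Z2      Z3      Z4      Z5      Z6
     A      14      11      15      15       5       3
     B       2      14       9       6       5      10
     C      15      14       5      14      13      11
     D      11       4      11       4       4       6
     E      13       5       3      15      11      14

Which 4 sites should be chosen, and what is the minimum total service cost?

Choose A, B, D and E; total service cost 20.

With exactly 4 open, each market uses its cheapest among the chosen.
{A, B, D, E}: Z1→B 2, Z2→D 4, Z3→E 3, Z4→D 4, Z5→D 4, Z6→A 3. Service cost 20.
{A, B, C, D}: service cost 22
{B, C, D, E}: service cost 23
Among all 5 size-4 choices, {A, B, D, E} is lowest.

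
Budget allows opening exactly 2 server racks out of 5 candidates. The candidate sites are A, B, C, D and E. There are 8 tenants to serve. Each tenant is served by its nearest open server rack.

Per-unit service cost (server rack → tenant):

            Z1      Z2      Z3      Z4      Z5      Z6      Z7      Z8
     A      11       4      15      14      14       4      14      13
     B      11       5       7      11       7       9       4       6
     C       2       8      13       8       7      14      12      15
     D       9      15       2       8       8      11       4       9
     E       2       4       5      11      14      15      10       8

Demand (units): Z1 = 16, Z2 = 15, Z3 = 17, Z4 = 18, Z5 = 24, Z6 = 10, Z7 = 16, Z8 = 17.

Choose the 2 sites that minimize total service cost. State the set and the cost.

Choose D and E; total service cost 772.

With exactly 2 open, each tenant uses its cheapest among the chosen.
{D, E}: Z1→E 2·16=32, Z2→E 4·15=60, Z3→D 2·17=34, Z4→D 8·18=144, Z5→D 8·24=192, Z6→D 11·10=110, Z7→D 4·16=64, Z8→E 8·17=136. Service cost 772.
{B, C}: service cost 794
{B, E}: service cost 799
Among all 10 size-2 choices, {D, E} is lowest.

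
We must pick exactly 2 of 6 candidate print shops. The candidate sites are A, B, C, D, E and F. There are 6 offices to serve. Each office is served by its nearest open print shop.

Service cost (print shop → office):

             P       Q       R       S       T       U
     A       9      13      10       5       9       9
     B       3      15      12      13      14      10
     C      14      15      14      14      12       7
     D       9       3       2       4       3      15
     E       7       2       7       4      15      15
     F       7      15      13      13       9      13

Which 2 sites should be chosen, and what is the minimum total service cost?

Choose B and D; total service cost 25.

With exactly 2 open, each office uses its cheapest among the chosen.
{B, D}: P→B 3, Q→D 3, R→D 2, S→D 4, T→D 3, U→B 10. Service cost 25.
{C, D}: service cost 28
{A, D}: service cost 30
Among all 15 size-2 choices, {B, D} is lowest.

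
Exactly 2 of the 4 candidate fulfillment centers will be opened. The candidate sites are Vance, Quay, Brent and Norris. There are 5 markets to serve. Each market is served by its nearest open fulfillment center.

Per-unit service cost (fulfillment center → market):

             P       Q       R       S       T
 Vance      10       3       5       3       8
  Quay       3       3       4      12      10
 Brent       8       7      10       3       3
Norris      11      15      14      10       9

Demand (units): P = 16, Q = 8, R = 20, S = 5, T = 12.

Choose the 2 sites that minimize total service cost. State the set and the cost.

With exactly 2 open, each market uses its cheapest among the chosen.
{Quay, Brent}: P→Quay 3·16=48, Q→Quay 3·8=24, R→Quay 4·20=80, S→Brent 3·5=15, T→Brent 3·12=36. Service cost 203.
{Vance, Quay}: service cost 263
{Vance, Brent}: service cost 303
Among all 6 size-2 choices, {Quay, Brent} is lowest.

Choose Quay and Brent; total service cost 203.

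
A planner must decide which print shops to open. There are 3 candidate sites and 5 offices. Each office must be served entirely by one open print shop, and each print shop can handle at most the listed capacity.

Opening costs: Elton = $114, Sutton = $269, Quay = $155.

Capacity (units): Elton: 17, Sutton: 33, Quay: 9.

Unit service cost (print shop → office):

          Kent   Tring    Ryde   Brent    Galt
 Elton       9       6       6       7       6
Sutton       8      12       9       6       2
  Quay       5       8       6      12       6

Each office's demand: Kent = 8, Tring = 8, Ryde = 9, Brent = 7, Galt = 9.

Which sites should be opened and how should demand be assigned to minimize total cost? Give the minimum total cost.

Open {Elton, Sutton}: Kent→Sutton 8·8=64, Tring→Elton 6·8=48, Ryde→Elton 6·9=54, Brent→Sutton 6·7=42, Galt→Sutton 2·9=18.
Loads: Elton carries 17/17, Sutton carries 24/33. Service 226; fixed 383; total 609.
Next best feasible plan costs 636.

Minimum total cost: 609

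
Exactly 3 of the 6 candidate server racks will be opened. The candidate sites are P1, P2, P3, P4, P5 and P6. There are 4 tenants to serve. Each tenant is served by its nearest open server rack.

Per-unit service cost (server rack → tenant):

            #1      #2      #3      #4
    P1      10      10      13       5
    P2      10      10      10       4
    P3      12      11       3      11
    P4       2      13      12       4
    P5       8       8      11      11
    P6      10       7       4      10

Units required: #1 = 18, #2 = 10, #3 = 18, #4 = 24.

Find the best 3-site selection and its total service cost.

With exactly 3 open, each tenant uses its cheapest among the chosen.
{P3, P4, P6}: #1→P4 2·18=36, #2→P6 7·10=70, #3→P3 3·18=54, #4→P4 4·24=96. Service cost 256.
{P3, P4, P5}: service cost 266
{P1, P4, P6}: service cost 274
Among all 20 size-3 choices, {P3, P4, P6} is lowest.

Choose P3, P4 and P6; total service cost 256.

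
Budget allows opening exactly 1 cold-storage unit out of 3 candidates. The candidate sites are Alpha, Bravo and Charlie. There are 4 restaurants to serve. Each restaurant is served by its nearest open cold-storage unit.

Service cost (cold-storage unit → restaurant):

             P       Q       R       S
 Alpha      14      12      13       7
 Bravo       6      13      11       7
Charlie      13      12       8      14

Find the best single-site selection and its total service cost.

With exactly 1 open, each restaurant uses its cheapest among the chosen.
{Bravo}: P→Bravo 6, Q→Bravo 13, R→Bravo 11, S→Bravo 7. Service cost 37.
{Alpha}: service cost 46
{Charlie}: service cost 47
Among all 3 size-1 choices, {Bravo} is lowest.

Choose Bravo only; total service cost 37.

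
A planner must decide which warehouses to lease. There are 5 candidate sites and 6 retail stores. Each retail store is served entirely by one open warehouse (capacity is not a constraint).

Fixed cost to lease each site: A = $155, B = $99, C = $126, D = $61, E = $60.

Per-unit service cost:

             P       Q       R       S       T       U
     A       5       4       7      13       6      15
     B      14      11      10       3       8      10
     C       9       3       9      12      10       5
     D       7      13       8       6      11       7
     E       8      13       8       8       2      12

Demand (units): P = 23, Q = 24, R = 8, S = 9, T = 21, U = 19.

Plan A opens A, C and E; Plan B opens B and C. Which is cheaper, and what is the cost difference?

Plan A is cheaper by 73.

Plan A: {A, C, E}: P→A 5·23=115, Q→C 3·24=72, R→A 7·8=56, S→E 8·9=72, T→E 2·21=42, U→C 5·19=95. Service 452; fixed 341; total 793.
Plan B: {B, C}: P→C 9·23=207, Q→C 3·24=72, R→C 9·8=72, S→B 3·9=27, T→B 8·21=168, U→C 5·19=95. Service 641; fixed 225; total 866.
Difference: |793 − 866| = 73.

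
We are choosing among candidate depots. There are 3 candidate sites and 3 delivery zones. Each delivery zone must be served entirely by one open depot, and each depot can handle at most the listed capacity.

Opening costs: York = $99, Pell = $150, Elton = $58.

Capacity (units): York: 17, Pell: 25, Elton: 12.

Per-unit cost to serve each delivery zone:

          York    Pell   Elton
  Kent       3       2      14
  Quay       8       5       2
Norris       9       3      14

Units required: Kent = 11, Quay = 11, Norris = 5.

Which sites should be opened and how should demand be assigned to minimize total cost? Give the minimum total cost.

Minimum total cost: 257

Open {York, Elton}: Kent→York 3·11=33, Quay→Elton 2·11=22, Norris→York 9·5=45.
Loads: York carries 16/17, Elton carries 11/12. Service 100; fixed 157; total 257.
Next best feasible plan costs 267.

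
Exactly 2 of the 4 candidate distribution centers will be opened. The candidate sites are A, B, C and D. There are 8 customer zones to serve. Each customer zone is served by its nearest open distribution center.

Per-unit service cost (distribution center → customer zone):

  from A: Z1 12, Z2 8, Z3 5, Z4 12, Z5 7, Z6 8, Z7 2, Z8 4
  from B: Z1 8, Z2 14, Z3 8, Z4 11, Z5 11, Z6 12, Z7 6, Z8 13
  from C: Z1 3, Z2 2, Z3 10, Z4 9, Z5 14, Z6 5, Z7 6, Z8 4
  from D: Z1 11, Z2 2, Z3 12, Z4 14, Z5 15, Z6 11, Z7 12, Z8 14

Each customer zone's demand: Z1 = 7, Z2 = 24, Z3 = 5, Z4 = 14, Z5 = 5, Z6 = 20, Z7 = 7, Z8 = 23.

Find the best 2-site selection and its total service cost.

With exactly 2 open, each customer zone uses its cheapest among the chosen.
{A, C}: Z1→C 3·7=21, Z2→C 2·24=48, Z3→A 5·5=25, Z4→C 9·14=126, Z5→A 7·5=35, Z6→C 5·20=100, Z7→A 2·7=14, Z8→A 4·23=92. Service cost 461.
{B, C}: service cost 524
{C, D}: service cost 549
Among all 6 size-2 choices, {A, C} is lowest.

Choose A and C; total service cost 461.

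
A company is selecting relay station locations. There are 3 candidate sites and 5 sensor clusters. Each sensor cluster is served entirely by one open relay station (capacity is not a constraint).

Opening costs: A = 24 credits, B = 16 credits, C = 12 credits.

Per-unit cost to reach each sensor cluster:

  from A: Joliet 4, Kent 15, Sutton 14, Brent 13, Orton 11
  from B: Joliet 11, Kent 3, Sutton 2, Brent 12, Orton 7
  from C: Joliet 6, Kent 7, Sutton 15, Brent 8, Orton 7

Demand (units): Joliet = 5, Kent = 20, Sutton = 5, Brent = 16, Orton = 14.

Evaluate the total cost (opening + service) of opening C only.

Total cost: 483

Each sensor cluster is assigned to its cheapest site among the open ones.
{C}: Joliet→C 6·5=30, Kent→C 7·20=140, Sutton→C 15·5=75, Brent→C 8·16=128, Orton→C 7·14=98. Service 471; fixed 12; total 483.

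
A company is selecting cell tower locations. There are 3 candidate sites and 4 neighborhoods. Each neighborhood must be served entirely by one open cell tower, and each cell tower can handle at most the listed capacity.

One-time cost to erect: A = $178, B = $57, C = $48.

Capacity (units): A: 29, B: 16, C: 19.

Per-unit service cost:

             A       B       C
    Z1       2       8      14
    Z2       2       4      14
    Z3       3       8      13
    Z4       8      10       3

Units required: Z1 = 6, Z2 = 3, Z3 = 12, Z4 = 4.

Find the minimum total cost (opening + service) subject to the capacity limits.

Minimum total cost: 264

Open {A}: Z1→A 2·6=12, Z2→A 2·3=6, Z3→A 3·12=36, Z4→A 8·4=32.
Loads: A carries 25/29. Service 86; fixed 178; total 264.
Next best feasible plan costs 292.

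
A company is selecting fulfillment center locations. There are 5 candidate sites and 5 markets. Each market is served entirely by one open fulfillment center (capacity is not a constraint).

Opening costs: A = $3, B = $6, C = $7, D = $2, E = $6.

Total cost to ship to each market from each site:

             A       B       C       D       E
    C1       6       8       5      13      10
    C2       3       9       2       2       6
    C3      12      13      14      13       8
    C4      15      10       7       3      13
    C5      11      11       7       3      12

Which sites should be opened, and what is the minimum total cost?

For any fixed open set, each market goes to its cheapest open site; total = fixed + service.
{A, D}: C1→A 6, C2→D 2, C3→A 12, C4→D 3, C5→D 3. Service 26; fixed 5; total 31.
{A, D, E}: C1→A 6, C2→D 2, C3→E 8, C4→D 3, C5→D 3. Service 22; fixed 11; total 33.
{D, E}: service 26 + fixed 8 = 34
{A, B, C, D, E}: C1→C 5, C2→C 2, C3→E 8, C4→D 3, C5→D 3. Service 21; fixed 24; total 45.
No other subset beats 31.

Open A and D; minimum total cost 31.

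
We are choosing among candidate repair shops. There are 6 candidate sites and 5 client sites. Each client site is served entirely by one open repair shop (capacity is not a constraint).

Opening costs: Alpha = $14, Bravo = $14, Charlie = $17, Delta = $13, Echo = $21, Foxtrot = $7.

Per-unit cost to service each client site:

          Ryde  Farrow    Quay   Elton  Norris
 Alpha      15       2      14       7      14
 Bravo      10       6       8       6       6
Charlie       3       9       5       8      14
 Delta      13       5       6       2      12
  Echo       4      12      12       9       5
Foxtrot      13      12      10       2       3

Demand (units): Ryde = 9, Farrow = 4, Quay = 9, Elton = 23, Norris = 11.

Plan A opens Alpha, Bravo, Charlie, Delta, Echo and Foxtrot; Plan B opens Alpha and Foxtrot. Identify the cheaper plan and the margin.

Plan A is cheaper by 70.

Plan A: {Alpha, Bravo, Charlie, Delta, Echo, Foxtrot}: Ryde→Charlie 3·9=27, Farrow→Alpha 2·4=8, Quay→Charlie 5·9=45, Elton→Delta 2·23=46, Norris→Foxtrot 3·11=33. Service 159; fixed 86; total 245.
Plan B: {Alpha, Foxtrot}: Ryde→Foxtrot 13·9=117, Farrow→Alpha 2·4=8, Quay→Foxtrot 10·9=90, Elton→Foxtrot 2·23=46, Norris→Foxtrot 3·11=33. Service 294; fixed 21; total 315.
Difference: |245 − 315| = 70.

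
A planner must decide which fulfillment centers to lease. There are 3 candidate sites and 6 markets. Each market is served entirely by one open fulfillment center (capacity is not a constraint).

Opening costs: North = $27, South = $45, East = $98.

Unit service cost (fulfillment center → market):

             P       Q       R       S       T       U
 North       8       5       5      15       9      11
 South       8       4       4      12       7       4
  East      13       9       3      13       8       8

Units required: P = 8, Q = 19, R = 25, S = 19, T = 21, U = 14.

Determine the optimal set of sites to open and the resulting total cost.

Open South only; minimum total cost 716.

For any fixed open set, each market goes to its cheapest open site; total = fixed + service.
{South}: P→South 8·8=64, Q→South 4·19=76, R→South 4·25=100, S→South 12·19=228, T→South 7·21=147, U→South 4·14=56. Service 671; fixed 45; total 716.
{North, South}: service 671 + fixed 72 = 743
{South, East}: P→South 8·8=64, Q→South 4·19=76, R→East 3·25=75, S→South 12·19=228, T→South 7·21=147, U→South 4·14=56. Service 646; fixed 143; total 789.
{North, South, East}: service 646 + fixed 170 = 816
No other subset beats 716.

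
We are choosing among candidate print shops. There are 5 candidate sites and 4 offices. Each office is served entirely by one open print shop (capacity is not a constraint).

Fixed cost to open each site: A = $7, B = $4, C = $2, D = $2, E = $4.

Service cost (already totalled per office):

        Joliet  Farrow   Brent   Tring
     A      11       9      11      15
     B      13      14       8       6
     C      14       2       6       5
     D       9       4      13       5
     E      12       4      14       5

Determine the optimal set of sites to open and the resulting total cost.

For any fixed open set, each office goes to its cheapest open site; total = fixed + service.
{C, D}: Joliet→D 9, Farrow→C 2, Brent→C 6, Tring→C 5. Service 22; fixed 4; total 26.
{C}: Joliet→C 14, Farrow→C 2, Brent→C 6, Tring→C 5. Service 27; fixed 2; total 29.
{B, C, D}: service 22 + fixed 8 = 30
{A, B, C, D, E}: service 22 + fixed 19 = 41
No other subset beats 26.

Open C and D; minimum total cost 26.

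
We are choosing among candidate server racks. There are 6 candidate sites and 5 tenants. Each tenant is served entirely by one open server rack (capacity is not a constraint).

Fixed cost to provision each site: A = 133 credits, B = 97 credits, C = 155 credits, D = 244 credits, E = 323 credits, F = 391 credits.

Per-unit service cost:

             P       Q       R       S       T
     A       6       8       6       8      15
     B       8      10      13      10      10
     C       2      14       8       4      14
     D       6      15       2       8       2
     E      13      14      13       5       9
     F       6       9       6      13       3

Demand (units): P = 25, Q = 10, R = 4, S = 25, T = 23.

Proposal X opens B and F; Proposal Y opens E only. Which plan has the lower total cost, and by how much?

Proposal X: {B, F}: P→F 6·25=150, Q→F 9·10=90, R→F 6·4=24, S→B 10·25=250, T→F 3·23=69. Service 583; fixed 488; total 1071.
Proposal Y: {E}: P→E 13·25=325, Q→E 14·10=140, R→E 13·4=52, S→E 5·25=125, T→E 9·23=207. Service 849; fixed 323; total 1172.
Difference: |1071 − 1172| = 101.

Proposal X is cheaper by 101.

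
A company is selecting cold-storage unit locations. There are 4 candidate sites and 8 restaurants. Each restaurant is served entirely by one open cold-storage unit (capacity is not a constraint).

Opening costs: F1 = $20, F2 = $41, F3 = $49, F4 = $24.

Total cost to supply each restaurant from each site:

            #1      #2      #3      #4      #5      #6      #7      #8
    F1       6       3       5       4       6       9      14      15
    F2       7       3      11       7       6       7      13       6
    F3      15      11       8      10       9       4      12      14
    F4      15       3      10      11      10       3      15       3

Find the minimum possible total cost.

For any fixed open set, each restaurant goes to its cheapest open site; total = fixed + service.
{F1}: #1→F1 6, #2→F1 3, #3→F1 5, #4→F1 4, #5→F1 6, #6→F1 9, #7→F1 14, #8→F1 15. Service 62; fixed 20; total 82.
{F1, F4}: #1→F1 6, #2→F1 3, #3→F1 5, #4→F1 4, #5→F1 6, #6→F4 3, #7→F1 14, #8→F4 3. Service 44; fixed 44; total 88.
{F4}: service 70 + fixed 24 = 94
{F1, F2, F3, F4}: service 42 + fixed 134 = 176
No other subset beats 82.

Minimum total cost: 82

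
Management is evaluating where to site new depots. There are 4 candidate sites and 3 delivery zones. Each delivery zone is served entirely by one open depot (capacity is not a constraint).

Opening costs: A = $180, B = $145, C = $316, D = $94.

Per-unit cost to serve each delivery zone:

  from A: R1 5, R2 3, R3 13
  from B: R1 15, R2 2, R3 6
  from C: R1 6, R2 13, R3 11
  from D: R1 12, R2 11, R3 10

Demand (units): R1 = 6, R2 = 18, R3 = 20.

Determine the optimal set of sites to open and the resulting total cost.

Open B only; minimum total cost 391.

For any fixed open set, each delivery zone goes to its cheapest open site; total = fixed + service.
{B}: R1→B 15·6=90, R2→B 2·18=36, R3→B 6·20=120. Service 246; fixed 145; total 391.
{B, D}: service 228 + fixed 239 = 467
{A, B}: service 186 + fixed 325 = 511
{A, B, C, D}: service 186 + fixed 735 = 921
(All 15 nonempty subsets were checked; B only is lowest.)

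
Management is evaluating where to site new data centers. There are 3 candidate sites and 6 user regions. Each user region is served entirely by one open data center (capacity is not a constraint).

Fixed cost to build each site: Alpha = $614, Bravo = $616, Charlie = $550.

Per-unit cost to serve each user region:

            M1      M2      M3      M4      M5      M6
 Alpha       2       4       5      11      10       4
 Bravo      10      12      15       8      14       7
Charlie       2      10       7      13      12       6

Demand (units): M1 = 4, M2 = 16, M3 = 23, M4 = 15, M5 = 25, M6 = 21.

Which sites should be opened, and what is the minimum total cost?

Open Alpha only; minimum total cost 1300.

For any fixed open set, each user region goes to its cheapest open site; total = fixed + service.
{Alpha}: M1→Alpha 2·4=8, M2→Alpha 4·16=64, M3→Alpha 5·23=115, M4→Alpha 11·15=165, M5→Alpha 10·25=250, M6→Alpha 4·21=84. Service 686; fixed 614; total 1300.
{Charlie}: M1→Charlie 2·4=8, M2→Charlie 10·16=160, M3→Charlie 7·23=161, M4→Charlie 13·15=195, M5→Charlie 12·25=300, M6→Charlie 6·21=126. Service 950; fixed 550; total 1500.
{Bravo}: M1→Bravo 10·4=40, M2→Bravo 12·16=192, M3→Bravo 15·23=345, M4→Bravo 8·15=120, M5→Bravo 14·25=350, M6→Bravo 7·21=147. Service 1194; fixed 616; total 1810.
{Alpha, Bravo, Charlie}: M1→Alpha 2·4=8, M2→Alpha 4·16=64, M3→Alpha 5·23=115, M4→Bravo 8·15=120, M5→Alpha 10·25=250, M6→Alpha 4·21=84. Service 641; fixed 1780; total 2421.
No other subset beats 1300.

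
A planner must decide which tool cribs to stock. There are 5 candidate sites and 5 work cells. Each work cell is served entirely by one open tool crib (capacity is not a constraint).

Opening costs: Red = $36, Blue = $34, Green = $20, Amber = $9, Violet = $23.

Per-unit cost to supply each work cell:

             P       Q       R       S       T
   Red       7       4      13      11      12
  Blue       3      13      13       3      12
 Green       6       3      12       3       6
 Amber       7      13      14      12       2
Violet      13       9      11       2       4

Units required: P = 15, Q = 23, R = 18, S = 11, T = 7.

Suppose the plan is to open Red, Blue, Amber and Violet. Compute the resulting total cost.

Each work cell is assigned to its cheapest site among the open ones.
{Red, Blue, Amber, Violet}: P→Blue 3·15=45, Q→Red 4·23=92, R→Violet 11·18=198, S→Violet 2·11=22, T→Amber 2·7=14. Service 371; fixed 102; total 473.

Total cost: 473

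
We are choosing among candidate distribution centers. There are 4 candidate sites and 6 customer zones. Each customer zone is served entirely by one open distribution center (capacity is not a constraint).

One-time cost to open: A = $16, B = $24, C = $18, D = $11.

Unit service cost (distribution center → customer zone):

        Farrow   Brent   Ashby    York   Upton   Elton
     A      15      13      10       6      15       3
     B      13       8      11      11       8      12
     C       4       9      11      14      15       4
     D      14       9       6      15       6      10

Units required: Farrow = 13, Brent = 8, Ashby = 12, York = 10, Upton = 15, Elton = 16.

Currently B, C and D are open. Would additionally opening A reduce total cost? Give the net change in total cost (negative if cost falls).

Current service cost with {B, C, D}: 452.
Adding A: each customer zone re-picks its cheapest; new service cost 386, saving 66.
Extra fixed cost: 16. Net change = 16 − 66 = -50.
(Totals: 505 → 455.)

Yes — net change −50 (cost falls by 50).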